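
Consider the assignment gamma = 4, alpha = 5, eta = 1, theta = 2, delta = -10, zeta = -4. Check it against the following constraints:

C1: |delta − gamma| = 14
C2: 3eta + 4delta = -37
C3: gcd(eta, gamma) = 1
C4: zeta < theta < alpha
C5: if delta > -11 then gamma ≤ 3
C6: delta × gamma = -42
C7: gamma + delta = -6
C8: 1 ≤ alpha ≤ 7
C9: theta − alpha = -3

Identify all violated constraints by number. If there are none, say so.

C1: |-10 − 4| = 14  ✔
C2: 3eta + 4delta = 3(1) + 4(-10) = -37  ✔
C3: gcd(1, 4) = 1  ✔
C4: values -4 < 2 < 5  ✔
C5: delta = -10 > -11, so we need gamma ≤ 3; but gamma = 4 > 3  ✘
C6: delta × gamma = -10 × 4 = -40, not -42  ✘
C7: gamma + delta = 4 + (-10) = -6  ✔
C8: alpha = 5 lies in [1, 7]  ✔
C9: theta − alpha = 2 − 5 = -3  ✔

No — constraints 5 and 6 are not satisfied.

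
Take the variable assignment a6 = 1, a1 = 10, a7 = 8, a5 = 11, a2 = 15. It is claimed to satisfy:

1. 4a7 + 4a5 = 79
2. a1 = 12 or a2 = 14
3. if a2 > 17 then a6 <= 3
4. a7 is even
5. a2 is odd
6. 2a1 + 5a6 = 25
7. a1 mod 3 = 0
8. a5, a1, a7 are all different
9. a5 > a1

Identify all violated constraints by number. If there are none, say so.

1. 4a7 + 4a5 = 4(8) + 4(11) = 76, not 79  ✘
2. a1 = 10 ≠ 12 and a2 = 15 ≠ 14; both disjuncts false  ✘
3. a2 = 15, not > 17; antecedent false, conditional vacuously true  ✔
4. a7 = 8 is even  ✔
5. a2 = 15 is odd  ✔
6. 2a1 + 5a6 = 2(10) + 5(1) = 25  ✔
7. 10 mod 3 = 1, not 0  ✘
8. values 11, 10, 8 are pairwise distinct  ✔
9. a5 = 11, a1 = 10; 11 > 10  ✔

Violated: 1, 2, and 7.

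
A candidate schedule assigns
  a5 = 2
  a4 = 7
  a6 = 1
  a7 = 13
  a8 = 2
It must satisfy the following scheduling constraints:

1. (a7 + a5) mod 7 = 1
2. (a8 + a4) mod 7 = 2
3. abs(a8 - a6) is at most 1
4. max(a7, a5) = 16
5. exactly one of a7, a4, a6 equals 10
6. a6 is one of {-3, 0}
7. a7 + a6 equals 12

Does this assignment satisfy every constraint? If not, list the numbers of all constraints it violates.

Constraints 4, 5, 6, and 7 are violated.

1. a7 + a5 = 15; 15 mod 7 = 1 — OK.
2. a8 + a4 = 9; 9 mod 7 = 2 — OK.
3. abs(2 - 1) = 1; 1 ≤ 1 — OK.
4. max(13, 2) = 13, not 16 — violated.
5. a7=13, a4=7, a6=1; 0 of them equal 10, not exactly one — violated.
6. a6 = 1 is not in {-3, 0} — violated.
7. a7 + a6 = 13 + 1 = 14, not 12 — violated.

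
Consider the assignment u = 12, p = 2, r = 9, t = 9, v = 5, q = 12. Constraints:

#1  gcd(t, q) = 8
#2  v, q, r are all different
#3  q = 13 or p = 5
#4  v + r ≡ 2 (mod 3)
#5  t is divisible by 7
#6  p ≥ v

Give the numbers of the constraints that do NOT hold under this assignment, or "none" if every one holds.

The assignment fails constraints 1, 3, 5, 6.

#1 gcd(9, 12) = 3, not 8 — violated.
#2 values 5, 12, 9 are pairwise distinct — satisfied.
#3 q = 12 ≠ 13 and p = 2 ≠ 5; both disjuncts false — violated.
#4 v + r = 14; 14 mod 3 = 2 — satisfied.
#5 9 = 7×1 + 2, so 7 does not divide 9 — violated.
#6 p = 2, v = 5; 2 < 5 (want ≥) — violated.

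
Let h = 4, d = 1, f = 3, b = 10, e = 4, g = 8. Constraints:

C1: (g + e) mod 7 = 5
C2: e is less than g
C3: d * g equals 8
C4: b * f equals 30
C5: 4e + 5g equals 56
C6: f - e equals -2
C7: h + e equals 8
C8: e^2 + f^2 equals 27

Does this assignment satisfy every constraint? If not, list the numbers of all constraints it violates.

C1: g + e = 12; 12 mod 7 = 5  ✓
C2: e = 4, g = 8; 4 < 8  ✓
C3: d * g = 1 * 8 = 8  ✓
C4: b * f = 10 * 3 = 30  ✓
C5: 4e + 5g = 4(4) + 5(8) = 56  ✓
C6: f - e = 3 - 4 = -1, not -2  ✗
C7: h + e = 4 + 4 = 8  ✓
C8: e^2 + f^2 = 4^2 + 3^2 = 16 + 9 = 25, not 27  ✗

No — constraints 6, 8 are not satisfied.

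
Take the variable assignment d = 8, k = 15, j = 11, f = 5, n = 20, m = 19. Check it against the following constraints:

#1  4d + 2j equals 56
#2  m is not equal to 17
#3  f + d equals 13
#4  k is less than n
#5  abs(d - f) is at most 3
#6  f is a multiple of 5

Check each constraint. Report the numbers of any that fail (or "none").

#1 4d + 2j = 4(8) + 2(11) = 54, not 56  FAIL
#2 m = 19, and 19 ≠ 17  OK
#3 f + d = 5 + 8 = 13  OK
#4 k = 15, n = 20; 15 < 20  OK
#5 abs(8 - 5) = 3; 3 ≤ 3  OK
#6 5 / 5 = 1, so 5 divides 5  OK

Constraint 1 does not hold.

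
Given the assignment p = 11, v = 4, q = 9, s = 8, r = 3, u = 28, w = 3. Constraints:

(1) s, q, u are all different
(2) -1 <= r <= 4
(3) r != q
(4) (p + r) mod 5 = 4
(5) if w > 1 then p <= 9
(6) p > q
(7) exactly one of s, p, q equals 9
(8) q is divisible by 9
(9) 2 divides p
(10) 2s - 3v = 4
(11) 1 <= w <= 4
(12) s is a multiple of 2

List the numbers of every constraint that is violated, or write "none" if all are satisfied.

(1) values 8, 9, 28 are pairwise distinct  OK
(2) r = 3 lies in [-1, 4]  OK
(3) r = 3, q = 9; distinct  OK
(4) p + r = 14; 14 mod 5 = 4  OK
(5) w = 3 > 1, so we need p ≤ 9; but p = 11 > 9  FAIL
(6) p = 11, q = 9; 11 > 9  OK
(7) s=8, p=11, q=9; 1 of them equals 9  OK
(8) 9 / 9 = 1, so 9 divides 9  OK
(9) 11 = 2*5 + 1, so 2 does not divide 11  FAIL
(10) 2s - 3v = 2(8) - 3(4) = 4  OK
(11) w = 3 lies in [1, 4]  OK
(12) 8 / 2 = 4, so 2 divides 8  OK

The assignment fails constraints 5 and 9.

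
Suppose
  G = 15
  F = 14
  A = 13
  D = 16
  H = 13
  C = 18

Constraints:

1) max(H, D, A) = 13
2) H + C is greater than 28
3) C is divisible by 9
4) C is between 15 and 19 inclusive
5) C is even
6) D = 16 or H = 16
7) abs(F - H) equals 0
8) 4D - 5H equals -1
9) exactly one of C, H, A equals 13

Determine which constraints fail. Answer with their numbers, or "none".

1) max(13, 16, 13) = 16, not 13 — violated.
2) H + C = 13 + 18 = 31; 31 > 28 — OK.
3) 18 / 9 = 2, so 9 divides 18 — OK.
4) C = 18 lies in [15, 19] — OK.
5) C = 18 is even — OK.
6) D = 16 = 16 (first disjunct) — OK.
7) abs(14 - 13) = 1, not 0 — violated.
8) 4D - 5H = 4(16) - 5(13) = -1 — OK.
9) C=18, H=13, A=13; 2 of them equal 13, not exactly one — violated.

Constraints 1, 7, and 9 are violated.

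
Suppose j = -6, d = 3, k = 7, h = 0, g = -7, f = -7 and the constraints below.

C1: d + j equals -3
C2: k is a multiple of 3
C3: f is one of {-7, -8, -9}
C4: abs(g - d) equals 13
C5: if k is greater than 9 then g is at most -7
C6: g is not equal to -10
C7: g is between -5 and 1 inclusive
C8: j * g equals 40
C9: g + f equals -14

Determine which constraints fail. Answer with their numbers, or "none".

Constraints 2, 4, 7, 8 do not hold.

C1: d + j = 3 + (-6) = -3 — satisfied.
C2: 7 = 3*2 + 1, so 3 does not divide 7 — violated.
C3: f = -7 is in {-7, -8, -9} — satisfied.
C4: abs(-7 - 3) = 10, not 13 — violated.
C5: k = 7, not > 9; antecedent false, conditional vacuously true — satisfied.
C6: g = -7, and -7 ≠ -10 — satisfied.
C7: g = -7 is outside [-5, 1] — violated.
C8: j * g = -6 * (-7) = 42, not 40 — violated.
C9: g + f = -7 + (-7) = -14 — satisfied.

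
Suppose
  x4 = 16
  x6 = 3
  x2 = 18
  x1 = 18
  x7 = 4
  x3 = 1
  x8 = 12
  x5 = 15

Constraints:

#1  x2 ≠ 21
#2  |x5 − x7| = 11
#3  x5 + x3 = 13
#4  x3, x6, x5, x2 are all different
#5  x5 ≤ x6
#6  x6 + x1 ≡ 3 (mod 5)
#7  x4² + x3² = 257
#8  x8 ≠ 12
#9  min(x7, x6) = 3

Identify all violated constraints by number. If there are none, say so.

Constraints 3, 5, 6, 8 are violated.

#1 x2 = 18, and 18 ≠ 21 — holds.
#2 |15 − 4| = 11 — holds.
#3 x5 + x3 = 15 + 1 = 16, not 13 — does not hold.
#4 values 1, 3, 15, 18 are pairwise distinct — holds.
#5 x5 = 15, x6 = 3; 15 > 3 (want ≤) — does not hold.
#6 x6 + x1 = 21; 21 mod 5 = 1, not 3 — does not hold.
#7 x4² + x3² = 16² + 1² = 256 + 1 = 257 — holds.
#8 x8 = 12, but 12 is required to differ — does not hold.
#9 min(4, 3) = 3 — holds.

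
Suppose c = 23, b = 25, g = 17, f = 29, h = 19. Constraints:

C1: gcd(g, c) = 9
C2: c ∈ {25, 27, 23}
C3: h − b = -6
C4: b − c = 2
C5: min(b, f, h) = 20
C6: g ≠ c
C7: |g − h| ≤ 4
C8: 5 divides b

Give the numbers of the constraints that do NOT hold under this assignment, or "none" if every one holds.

Violated: 1 and 5.

C1: gcd(17, 23) = 1, not 9  no
C2: c = 23 is in {25, 27, 23}  yes
C3: h − b = 19 − 25 = -6  yes
C4: b − c = 25 − 23 = 2  yes
C5: min(25, 29, 19) = 19, not 20  no
C6: g = 17, c = 23; distinct  yes
C7: |17 − 19| = 2; 2 ≤ 4  yes
C8: 25 / 5 = 5, so 5 divides 25  yes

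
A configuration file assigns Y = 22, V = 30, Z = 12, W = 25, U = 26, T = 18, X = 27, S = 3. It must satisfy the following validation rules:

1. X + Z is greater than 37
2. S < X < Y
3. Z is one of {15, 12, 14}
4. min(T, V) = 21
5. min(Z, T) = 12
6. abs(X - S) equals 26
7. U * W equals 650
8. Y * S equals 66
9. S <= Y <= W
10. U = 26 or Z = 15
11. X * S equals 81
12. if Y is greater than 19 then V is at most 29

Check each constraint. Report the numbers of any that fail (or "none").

1. X + Z = 27 + 12 = 39; 39 > 37 — holds.
2. values 3, 27, 22; X = 27 is not < Y = 22 — fails.
3. Z = 12 is in {15, 12, 14} — holds.
4. min(18, 30) = 18, not 21 — fails.
5. min(12, 18) = 12 — holds.
6. abs(27 - 3) = 24, not 26 — fails.
7. U * W = 26 * 25 = 650 — holds.
8. Y * S = 22 * 3 = 66 — holds.
9. values 3 <= 22 <= 25 — holds.
10. U = 26 = 26 (first disjunct) — holds.
11. X * S = 27 * 3 = 81 — holds.
12. Y = 22 > 19, so we need V ≤ 29; but V = 30 > 29 — fails.

The assignment fails constraints 2, 4, 6, and 12.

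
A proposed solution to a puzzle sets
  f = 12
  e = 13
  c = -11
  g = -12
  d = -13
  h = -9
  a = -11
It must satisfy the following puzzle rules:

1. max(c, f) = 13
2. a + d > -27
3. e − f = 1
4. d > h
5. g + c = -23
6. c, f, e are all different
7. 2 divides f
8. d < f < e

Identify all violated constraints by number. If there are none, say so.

Constraints 1 and 4 do not hold.

1. max(-11, 12) = 12, not 13 — does not hold.
2. a + d = -11 + (-13) = -24; -24 > -27 — holds.
3. e − f = 13 − 12 = 1 — holds.
4. d = -13, h = -9; -13 ≤ -9 (want >) — does not hold.
5. g + c = -12 + (-11) = -23 — holds.
6. values -11, 12, 13 are pairwise distinct — holds.
7. 12 / 2 = 6, so 2 divides 12 — holds.
8. values -13 < 12 < 13 — holds.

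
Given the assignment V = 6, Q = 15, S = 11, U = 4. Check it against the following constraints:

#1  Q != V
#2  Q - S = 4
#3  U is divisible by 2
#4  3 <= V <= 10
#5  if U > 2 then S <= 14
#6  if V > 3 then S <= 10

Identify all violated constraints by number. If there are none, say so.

#1 Q = 15, V = 6; distinct — satisfied.
#2 Q - S = 15 - 11 = 4 — satisfied.
#3 4 / 2 = 2, so 2 divides 4 — satisfied.
#4 V = 6 lies in [3, 10] — satisfied.
#5 U = 4 > 2, so we need S ≤ 14; S = 11 ≤ 14 — satisfied.
#6 V = 6 > 3, so we need S ≤ 10; but S = 11 > 10 — violated.

Violated: 6.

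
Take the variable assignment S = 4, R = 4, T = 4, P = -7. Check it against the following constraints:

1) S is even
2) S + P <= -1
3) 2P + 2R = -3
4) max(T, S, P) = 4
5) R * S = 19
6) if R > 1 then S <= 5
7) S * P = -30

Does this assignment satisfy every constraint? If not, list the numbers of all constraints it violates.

1) S = 4 is even  yes
2) S + P = 4 + (-7) = -3; -3 ≤ -1  yes
3) 2P + 2R = 2(-7) + 2(4) = -6, not -3  no
4) max(4, 4, -7) = 4  yes
5) R * S = 4 * 4 = 16, not 19  no
6) R = 4 > 1, so we need S ≤ 5; S = 4 ≤ 5  yes
7) S * P = 4 * (-7) = -28, not -30  no

No — constraints 3, 5, 7 are not satisfied.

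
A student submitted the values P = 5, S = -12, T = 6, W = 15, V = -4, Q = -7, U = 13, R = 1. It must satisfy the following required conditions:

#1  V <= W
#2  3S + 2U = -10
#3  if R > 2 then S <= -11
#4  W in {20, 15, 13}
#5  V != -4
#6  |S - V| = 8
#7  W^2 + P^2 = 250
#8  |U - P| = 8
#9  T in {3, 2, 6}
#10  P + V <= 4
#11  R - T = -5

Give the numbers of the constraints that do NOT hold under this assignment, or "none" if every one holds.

#1 V = -4, W = 15; -4 ≤ 15  ✓
#2 3S + 2U = 3(-12) + 2(13) = -10  ✓
#3 R = 1, not > 2; antecedent false, conditional vacuously true  ✓
#4 W = 15 is in {20, 15, 13}  ✓
#5 V = -4, but -4 is required to differ  ✗
#6 |-12 - (-4)| = 8  ✓
#7 W^2 + P^2 = 15^2 + 5^2 = 225 + 25 = 250  ✓
#8 |13 - 5| = 8  ✓
#9 T = 6 is in {3, 2, 6}  ✓
#10 P + V = 5 + (-4) = 1; 1 ≤ 4  ✓
#11 R - T = 1 - 6 = -5  ✓

Constraint 5 does not hold.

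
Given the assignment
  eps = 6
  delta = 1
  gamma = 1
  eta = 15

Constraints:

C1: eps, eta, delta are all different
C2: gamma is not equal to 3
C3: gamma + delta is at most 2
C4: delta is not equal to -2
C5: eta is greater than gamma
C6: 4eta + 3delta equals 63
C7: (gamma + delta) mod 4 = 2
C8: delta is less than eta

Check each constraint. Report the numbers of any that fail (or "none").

Yes — all constraints hold.

C1: values 6, 15, 1 are pairwise distinct — OK.
C2: gamma = 1, and 1 ≠ 3 — OK.
C3: gamma + delta = 1 + 1 = 2; 2 ≤ 2 — OK.
C4: delta = 1, and 1 ≠ -2 — OK.
C5: eta = 15, gamma = 1; 15 > 1 — OK.
C6: 4eta + 3delta = 4(15) + 3(1) = 63 — OK.
C7: gamma + delta = 2; 2 mod 4 = 2 — OK.
C8: delta = 1, eta = 15; 1 < 15 — OK.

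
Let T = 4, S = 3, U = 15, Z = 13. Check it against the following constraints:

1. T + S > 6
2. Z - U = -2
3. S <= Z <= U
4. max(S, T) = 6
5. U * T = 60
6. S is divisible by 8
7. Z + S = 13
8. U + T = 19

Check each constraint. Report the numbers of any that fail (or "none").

1. T + S = 4 + 3 = 7; 7 > 6  ✔
2. Z - U = 13 - 15 = -2  ✔
3. values 3 <= 13 <= 15  ✔
4. max(3, 4) = 4, not 6  ✘
5. U * T = 15 * 4 = 60  ✔
6. 3 = 8*0 + 3, so 8 does not divide 3  ✘
7. Z + S = 13 + 3 = 16, not 13  ✘
8. U + T = 15 + 4 = 19  ✔

Violated: 4, 6, and 7.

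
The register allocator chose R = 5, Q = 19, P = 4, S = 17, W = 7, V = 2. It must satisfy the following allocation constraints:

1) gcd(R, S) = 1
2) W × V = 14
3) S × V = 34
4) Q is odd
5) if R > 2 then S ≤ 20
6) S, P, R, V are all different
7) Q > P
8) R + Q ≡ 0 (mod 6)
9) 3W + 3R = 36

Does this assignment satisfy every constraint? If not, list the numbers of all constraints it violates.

Yes — all constraints hold.

1) gcd(5, 17) = 1 — satisfied.
2) W × V = 7 × 2 = 14 — satisfied.
3) S × V = 17 × 2 = 34 — satisfied.
4) Q = 19 is odd — satisfied.
5) R = 5 > 2, so we need S ≤ 20; S = 17 ≤ 20 — satisfied.
6) values 17, 4, 5, 2 are pairwise distinct — satisfied.
7) Q = 19, P = 4; 19 > 4 — satisfied.
8) R + Q = 24; 24 mod 6 = 0 — satisfied.
9) 3W + 3R = 3(7) + 3(5) = 36 — satisfied.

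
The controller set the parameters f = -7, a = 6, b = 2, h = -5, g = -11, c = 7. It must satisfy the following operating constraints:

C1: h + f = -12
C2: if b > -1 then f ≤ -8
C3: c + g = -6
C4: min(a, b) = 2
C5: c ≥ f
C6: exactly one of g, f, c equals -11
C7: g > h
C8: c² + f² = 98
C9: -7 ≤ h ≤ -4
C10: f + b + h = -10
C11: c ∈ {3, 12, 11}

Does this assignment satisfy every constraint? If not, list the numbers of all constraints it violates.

Violated: 2, 3, 7, and 11.

C1: h + f = -5 + (-7) = -12  ✔
C2: b = 2 > -1, so we need f ≤ -8; but f = -7 > -8  ✘
C3: c + g = 7 + (-11) = -4, not -6  ✘
C4: min(6, 2) = 2  ✔
C5: c = 7, f = -7; 7 ≥ -7  ✔
C6: g=-11, f=-7, c=7; 1 of them equals -11  ✔
C7: g = -11, h = -5; -11 ≤ -5 (want >)  ✘
C8: c² + f² = 7² + (-7)² = 49 + 49 = 98  ✔
C9: h = -5 lies in [-7, -4]  ✔
C10: f + b + h = -7 + 2 + (-5) = -10  ✔
C11: c = 7 is not in {3, 12, 11}  ✘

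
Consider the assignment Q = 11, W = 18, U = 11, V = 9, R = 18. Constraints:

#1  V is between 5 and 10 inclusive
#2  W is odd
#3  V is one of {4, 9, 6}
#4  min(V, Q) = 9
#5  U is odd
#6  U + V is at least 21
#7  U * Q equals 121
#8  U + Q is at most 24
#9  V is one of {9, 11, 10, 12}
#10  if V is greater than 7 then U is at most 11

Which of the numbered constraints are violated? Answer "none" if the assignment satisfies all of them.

#1 V = 9 lies in [5, 10] — holds.
#2 W = 18 is even — does not hold.
#3 V = 9 is in {4, 9, 6} — holds.
#4 min(9, 11) = 9 — holds.
#5 U = 11 is odd — holds.
#6 U + V = 11 + 9 = 20; 20 < 21, bound 21 not met — does not hold.
#7 U * Q = 11 * 11 = 121 — holds.
#8 U + Q = 11 + 11 = 22; 22 ≤ 24 — holds.
#9 V = 9 is in {9, 11, 10, 12} — holds.
#10 V = 9 > 7, so we need U ≤ 11; U = 11 ≤ 11 — holds.

Constraints 2 and 6 are violated.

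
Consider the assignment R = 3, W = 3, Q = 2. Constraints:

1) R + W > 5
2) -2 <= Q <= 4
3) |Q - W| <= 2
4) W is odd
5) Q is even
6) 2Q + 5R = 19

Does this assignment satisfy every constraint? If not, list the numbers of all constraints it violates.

1) R + W = 3 + 3 = 6; 6 > 5 — satisfied.
2) Q = 2 lies in [-2, 4] — satisfied.
3) |2 - 3| = 1; 1 ≤ 2 — satisfied.
4) W = 3 is odd — satisfied.
5) Q = 2 is even — satisfied.
6) 2Q + 5R = 2(2) + 5(3) = 19 — satisfied.

No violations.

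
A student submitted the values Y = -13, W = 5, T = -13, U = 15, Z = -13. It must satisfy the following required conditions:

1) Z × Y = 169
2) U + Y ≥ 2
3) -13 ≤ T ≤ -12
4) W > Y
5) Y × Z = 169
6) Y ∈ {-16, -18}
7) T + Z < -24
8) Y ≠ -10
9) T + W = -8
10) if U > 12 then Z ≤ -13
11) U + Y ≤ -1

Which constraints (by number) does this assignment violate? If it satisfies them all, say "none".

1) Z × Y = -13 × (-13) = 169  holds
2) U + Y = 15 + (-13) = 2; 2 ≥ 2  holds
3) T = -13 lies in [-13, -12]  holds
4) W = 5, Y = -13; 5 > -13  holds
5) Y × Z = -13 × (-13) = 169  holds
6) Y = -13 is not in {-16, -18}  fails
7) T + Z = -13 + (-13) = -26; -26 < -24  holds
8) Y = -13, and -13 ≠ -10  holds
9) T + W = -13 + 5 = -8  holds
10) U = 15 > 12, so we need Z ≤ -13; Z = -13 ≤ -13  holds
11) U + Y = 15 + (-13) = 2; 2 > -1, bound -1 not met  fails

No — constraints 6, 11 are not satisfied.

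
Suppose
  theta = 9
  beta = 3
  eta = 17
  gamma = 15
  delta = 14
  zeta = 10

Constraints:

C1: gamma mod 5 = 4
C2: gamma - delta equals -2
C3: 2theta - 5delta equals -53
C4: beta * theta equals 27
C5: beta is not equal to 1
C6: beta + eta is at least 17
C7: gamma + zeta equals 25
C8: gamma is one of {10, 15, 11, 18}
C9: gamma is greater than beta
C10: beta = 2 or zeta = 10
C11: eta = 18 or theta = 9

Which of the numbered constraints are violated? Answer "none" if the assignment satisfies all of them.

Constraints 1, 2, and 3 are violated.

C1: 15 mod 5 = 0, not 4 — violated.
C2: gamma - delta = 15 - 14 = 1, not -2 — violated.
C3: 2theta - 5delta = 2(9) - 5(14) = -52, not -53 — violated.
C4: beta * theta = 3 * 9 = 27 — satisfied.
C5: beta = 3, and 3 ≠ 1 — satisfied.
C6: beta + eta = 3 + 17 = 20; 20 ≥ 17 — satisfied.
C7: gamma + zeta = 15 + 10 = 25 — satisfied.
C8: gamma = 15 is in {10, 15, 11, 18} — satisfied.
C9: gamma = 15, beta = 3; 15 > 3 — satisfied.
C10: beta = 3 ≠ 2, but zeta = 10 = 10 (second disjunct) — satisfied.
C11: eta = 17 ≠ 18, but theta = 9 = 9 (second disjunct) — satisfied.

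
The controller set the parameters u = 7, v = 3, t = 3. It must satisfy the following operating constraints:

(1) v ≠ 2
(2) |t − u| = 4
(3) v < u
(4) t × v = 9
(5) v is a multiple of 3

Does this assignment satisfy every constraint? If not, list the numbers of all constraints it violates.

The assignment satisfies every constraint.

(1) v = 3, and 3 ≠ 2 — satisfied.
(2) |3 − 7| = 4 — satisfied.
(3) v = 3, u = 7; 3 < 7 — satisfied.
(4) t × v = 3 × 3 = 9 — satisfied.
(5) 3 / 3 = 1, so 3 divides 3 — satisfied.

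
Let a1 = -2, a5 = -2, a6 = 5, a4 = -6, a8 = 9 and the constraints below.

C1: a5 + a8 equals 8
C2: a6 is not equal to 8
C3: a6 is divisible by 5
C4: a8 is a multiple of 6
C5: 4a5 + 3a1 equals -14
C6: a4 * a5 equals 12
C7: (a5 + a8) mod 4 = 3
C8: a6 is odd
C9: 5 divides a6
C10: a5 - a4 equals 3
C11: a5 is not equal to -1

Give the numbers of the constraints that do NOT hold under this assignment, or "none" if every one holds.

Violated: 1, 4, and 10.

C1: a5 + a8 = -2 + 9 = 7, not 8  FAIL
C2: a6 = 5, and 5 ≠ 8  OK
C3: 5 / 5 = 1, so 5 divides 5  OK
C4: 9 = 6*1 + 3, so 6 does not divide 9  FAIL
C5: 4a5 + 3a1 = 4(-2) + 3(-2) = -14  OK
C6: a4 * a5 = -6 * (-2) = 12  OK
C7: a5 + a8 = 7; 7 mod 4 = 3  OK
C8: a6 = 5 is odd  OK
C9: 5 / 5 = 1, so 5 divides 5  OK
C10: a5 - a4 = -2 - (-6) = 4, not 3  FAIL
C11: a5 = -2, and -2 ≠ -1  OK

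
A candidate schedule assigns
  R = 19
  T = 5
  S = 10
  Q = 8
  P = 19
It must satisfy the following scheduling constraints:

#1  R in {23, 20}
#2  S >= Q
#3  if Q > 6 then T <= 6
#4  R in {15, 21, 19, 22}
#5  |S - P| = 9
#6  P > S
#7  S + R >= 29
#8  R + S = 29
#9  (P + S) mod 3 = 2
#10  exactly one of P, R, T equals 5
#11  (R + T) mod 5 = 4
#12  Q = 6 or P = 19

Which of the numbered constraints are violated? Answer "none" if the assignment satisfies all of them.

No — constraint 1 is not satisfied.

#1 R = 19 is not in {23, 20} — does not hold.
#2 S = 10, Q = 8; 10 ≥ 8 — holds.
#3 Q = 8 > 6, so we need T ≤ 6; T = 5 ≤ 6 — holds.
#4 R = 19 is in {15, 21, 19, 22} — holds.
#5 |10 - 19| = 9 — holds.
#6 P = 19, S = 10; 19 > 10 — holds.
#7 S + R = 10 + 19 = 29; 29 ≥ 29 — holds.
#8 R + S = 19 + 10 = 29 — holds.
#9 P + S = 29; 29 mod 3 = 2 — holds.
#10 P=19, R=19, T=5; 1 of them equals 5 — holds.
#11 R + T = 24; 24 mod 5 = 4 — holds.
#12 Q = 8 ≠ 6, but P = 19 = 19 (second disjunct) — holds.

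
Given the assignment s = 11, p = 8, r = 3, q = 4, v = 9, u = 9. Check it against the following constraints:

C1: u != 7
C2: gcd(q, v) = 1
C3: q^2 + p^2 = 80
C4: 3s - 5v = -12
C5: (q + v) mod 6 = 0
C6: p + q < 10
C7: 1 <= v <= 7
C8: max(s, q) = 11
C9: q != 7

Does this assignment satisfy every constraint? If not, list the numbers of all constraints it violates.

C1: u = 9, and 9 ≠ 7 — holds.
C2: gcd(4, 9) = 1 — holds.
C3: q^2 + p^2 = 4^2 + 8^2 = 16 + 64 = 80 — holds.
C4: 3s - 5v = 3(11) - 5(9) = -12 — holds.
C5: q + v = 13; 13 mod 6 = 1, not 0 — does not hold.
C6: p + q = 8 + 4 = 12; 12 ≥ 10, bound 10 not met — does not hold.
C7: v = 9 is outside [1, 7] — does not hold.
C8: max(11, 4) = 11 — holds.
C9: q = 4, and 4 ≠ 7 — holds.

The assignment fails constraints 5, 6, and 7.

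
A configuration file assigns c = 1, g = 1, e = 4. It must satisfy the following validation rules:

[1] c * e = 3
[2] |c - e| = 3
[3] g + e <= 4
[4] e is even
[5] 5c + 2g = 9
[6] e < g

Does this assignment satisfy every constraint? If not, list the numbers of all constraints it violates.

[1] c * e = 1 * 4 = 4, not 3  ✗
[2] |1 - 4| = 3  ✓
[3] g + e = 1 + 4 = 5; 5 > 4, bound 4 not met  ✗
[4] e = 4 is even  ✓
[5] 5c + 2g = 5(1) + 2(1) = 7, not 9  ✗
[6] e = 4, g = 1; 4 ≥ 1 (want <)  ✗

Violated: 1, 3, 5, 6.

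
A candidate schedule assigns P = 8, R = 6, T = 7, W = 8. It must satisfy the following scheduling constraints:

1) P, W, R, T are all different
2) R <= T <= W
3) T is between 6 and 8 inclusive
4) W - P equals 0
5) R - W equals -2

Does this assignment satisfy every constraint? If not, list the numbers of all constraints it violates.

Constraint 1 is violated.

1) P = W = 8, not all different  FAIL
2) values 6 <= 7 <= 8  OK
3) T = 7 lies in [6, 8]  OK
4) W - P = 8 - 8 = 0  OK
5) R - W = 6 - 8 = -2  OK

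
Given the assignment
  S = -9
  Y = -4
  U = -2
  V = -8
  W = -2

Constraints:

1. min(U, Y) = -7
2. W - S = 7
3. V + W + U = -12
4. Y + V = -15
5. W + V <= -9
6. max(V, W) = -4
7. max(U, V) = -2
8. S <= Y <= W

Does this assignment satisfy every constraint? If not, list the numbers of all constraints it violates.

Constraints 1, 4, and 6 do not hold.

1. min(-2, -4) = -4, not -7 — does not hold.
2. W - S = -2 - (-9) = 7 — holds.
3. V + W + U = -8 + (-2) + (-2) = -12 — holds.
4. Y + V = -4 + (-8) = -12, not -15 — does not hold.
5. W + V = -2 + (-8) = -10; -10 ≤ -9 — holds.
6. max(-8, -2) = -2, not -4 — does not hold.
7. max(-2, -8) = -2 — holds.
8. values -9 <= -4 <= -2 — holds.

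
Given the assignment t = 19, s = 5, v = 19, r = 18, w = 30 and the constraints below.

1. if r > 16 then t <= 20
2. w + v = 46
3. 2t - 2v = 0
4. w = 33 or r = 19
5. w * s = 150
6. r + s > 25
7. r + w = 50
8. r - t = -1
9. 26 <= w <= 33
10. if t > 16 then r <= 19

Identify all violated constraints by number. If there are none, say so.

1. r = 18 > 16, so we need t ≤ 20; t = 19 ≤ 20 — holds.
2. w + v = 30 + 19 = 49, not 46 — fails.
3. 2t - 2v = 2(19) - 2(19) = 0 — holds.
4. w = 30 ≠ 33 and r = 18 ≠ 19; both disjuncts false — fails.
5. w * s = 30 * 5 = 150 — holds.
6. r + s = 18 + 5 = 23; 23 ≤ 25, bound 25 not met — fails.
7. r + w = 18 + 30 = 48, not 50 — fails.
8. r - t = 18 - 19 = -1 — holds.
9. w = 30 lies in [26, 33] — holds.
10. t = 19 > 16, so we need r ≤ 19; r = 18 ≤ 19 — holds.

Violated: 2, 4, 6, and 7.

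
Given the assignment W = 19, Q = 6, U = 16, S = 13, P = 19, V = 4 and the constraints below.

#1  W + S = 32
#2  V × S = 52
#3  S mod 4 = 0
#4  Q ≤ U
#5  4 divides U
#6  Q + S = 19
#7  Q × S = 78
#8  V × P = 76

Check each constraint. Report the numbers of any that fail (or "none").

The assignment fails constraint 3.

#1 W + S = 19 + 13 = 32 — holds.
#2 V × S = 4 × 13 = 52 — holds.
#3 13 mod 4 = 1, not 0 — does not hold.
#4 Q = 6, U = 16; 6 ≤ 16 — holds.
#5 16 / 4 = 4, so 4 divides 16 — holds.
#6 Q + S = 6 + 13 = 19 — holds.
#7 Q × S = 6 × 13 = 78 — holds.
#8 V × P = 4 × 19 = 76 — holds.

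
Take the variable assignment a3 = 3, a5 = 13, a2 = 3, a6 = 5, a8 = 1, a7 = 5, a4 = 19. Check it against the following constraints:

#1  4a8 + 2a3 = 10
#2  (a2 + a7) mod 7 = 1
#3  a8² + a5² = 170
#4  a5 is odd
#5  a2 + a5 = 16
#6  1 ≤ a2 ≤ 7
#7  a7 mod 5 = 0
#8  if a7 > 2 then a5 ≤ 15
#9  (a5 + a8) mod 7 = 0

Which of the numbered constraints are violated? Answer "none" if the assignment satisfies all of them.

#1 4a8 + 2a3 = 4(1) + 2(3) = 10 — holds.
#2 a2 + a7 = 8; 8 mod 7 = 1 — holds.
#3 a8² + a5² = 1² + 13² = 1 + 169 = 170 — holds.
#4 a5 = 13 is odd — holds.
#5 a2 + a5 = 3 + 13 = 16 — holds.
#6 a2 = 3 lies in [1, 7] — holds.
#7 5 mod 5 = 0 — holds.
#8 a7 = 5 > 2, so we need a5 ≤ 15; a5 = 13 ≤ 15 — holds.
#9 a5 + a8 = 14; 14 mod 7 = 0 — holds.

None — every constraint holds.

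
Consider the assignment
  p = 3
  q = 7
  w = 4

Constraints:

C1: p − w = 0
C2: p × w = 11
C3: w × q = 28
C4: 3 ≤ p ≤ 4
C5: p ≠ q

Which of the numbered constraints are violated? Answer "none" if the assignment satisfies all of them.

C1: p − w = 3 − 4 = -1, not 0 — violated.
C2: p × w = 3 × 4 = 12, not 11 — violated.
C3: w × q = 4 × 7 = 28 — satisfied.
C4: p = 3 lies in [3, 4] — satisfied.
C5: p = 3, q = 7; distinct — satisfied.

Violated: 1 and 2.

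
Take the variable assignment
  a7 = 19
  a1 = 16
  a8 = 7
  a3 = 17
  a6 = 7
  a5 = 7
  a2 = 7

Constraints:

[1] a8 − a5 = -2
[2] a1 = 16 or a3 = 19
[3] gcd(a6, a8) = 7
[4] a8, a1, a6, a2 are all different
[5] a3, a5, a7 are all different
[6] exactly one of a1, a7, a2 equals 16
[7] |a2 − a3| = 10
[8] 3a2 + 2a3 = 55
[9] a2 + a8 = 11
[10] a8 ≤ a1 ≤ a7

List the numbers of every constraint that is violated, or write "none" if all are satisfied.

[1] a8 − a5 = 7 − 7 = 0, not -2  FAIL
[2] a1 = 16 = 16 (first disjunct)  OK
[3] gcd(7, 7) = 7  OK
[4] a8 = a6 = 7, not all different  FAIL
[5] values 17, 7, 19 are pairwise distinct  OK
[6] a1=16, a7=19, a2=7; 1 of them equals 16  OK
[7] |7 − 17| = 10  OK
[8] 3a2 + 2a3 = 3(7) + 2(17) = 55  OK
[9] a2 + a8 = 7 + 7 = 14, not 11  FAIL
[10] values 7 ≤ 16 ≤ 19  OK

The assignment fails constraints 1, 4, 9.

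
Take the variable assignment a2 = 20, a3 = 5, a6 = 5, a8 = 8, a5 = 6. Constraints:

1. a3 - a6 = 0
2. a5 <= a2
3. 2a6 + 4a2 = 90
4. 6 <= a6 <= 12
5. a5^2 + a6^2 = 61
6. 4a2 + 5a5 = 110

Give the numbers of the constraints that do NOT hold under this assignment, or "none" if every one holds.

1. a3 - a6 = 5 - 5 = 0 — satisfied.
2. a5 = 6, a2 = 20; 6 ≤ 20 — satisfied.
3. 2a6 + 4a2 = 2(5) + 4(20) = 90 — satisfied.
4. a6 = 5 is outside [6, 12] — violated.
5. a5^2 + a6^2 = 6^2 + 5^2 = 36 + 25 = 61 — satisfied.
6. 4a2 + 5a5 = 4(20) + 5(6) = 110 — satisfied.

Constraint 4 is violated.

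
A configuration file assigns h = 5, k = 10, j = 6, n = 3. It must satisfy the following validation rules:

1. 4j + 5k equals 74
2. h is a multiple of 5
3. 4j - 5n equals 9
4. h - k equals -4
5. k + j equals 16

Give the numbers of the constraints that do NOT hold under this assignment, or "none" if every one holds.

Constraint 4 is violated.

1. 4j + 5k = 4(6) + 5(10) = 74 — holds.
2. 5 / 5 = 1, so 5 divides 5 — holds.
3. 4j - 5n = 4(6) - 5(3) = 9 — holds.
4. h - k = 5 - 10 = -5, not -4 — fails.
5. k + j = 10 + 6 = 16 — holds.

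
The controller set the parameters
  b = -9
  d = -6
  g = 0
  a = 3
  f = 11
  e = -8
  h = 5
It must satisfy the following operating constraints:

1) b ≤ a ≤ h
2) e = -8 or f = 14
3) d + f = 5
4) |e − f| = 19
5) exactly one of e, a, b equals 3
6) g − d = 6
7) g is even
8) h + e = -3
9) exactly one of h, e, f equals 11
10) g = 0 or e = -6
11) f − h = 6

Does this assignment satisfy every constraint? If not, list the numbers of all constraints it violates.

Yes — all constraints hold.

1) values -9 ≤ 3 ≤ 5 — OK.
2) e = -8 = -8 (first disjunct) — OK.
3) d + f = -6 + 11 = 5 — OK.
4) |-8 − 11| = 19 — OK.
5) e=-8, a=3, b=-9; 1 of them equals 3 — OK.
6) g − d = 0 − (-6) = 6 — OK.
7) g = 0 is even — OK.
8) h + e = 5 + (-8) = -3 — OK.
9) h=5, e=-8, f=11; 1 of them equals 11 — OK.
10) g = 0 = 0 (first disjunct) — OK.
11) f − h = 11 − 5 = 6 — OK.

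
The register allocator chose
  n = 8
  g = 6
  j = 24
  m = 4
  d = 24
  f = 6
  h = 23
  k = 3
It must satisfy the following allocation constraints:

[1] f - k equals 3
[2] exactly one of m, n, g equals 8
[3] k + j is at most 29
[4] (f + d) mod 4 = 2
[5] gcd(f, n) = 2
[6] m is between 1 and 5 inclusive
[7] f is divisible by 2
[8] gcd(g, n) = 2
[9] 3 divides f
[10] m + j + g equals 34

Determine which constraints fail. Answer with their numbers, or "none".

[1] f - k = 6 - 3 = 3  ✓
[2] m=4, n=8, g=6; 1 of them equals 8  ✓
[3] k + j = 3 + 24 = 27; 27 ≤ 29  ✓
[4] f + d = 30; 30 mod 4 = 2  ✓
[5] gcd(6, 8) = 2  ✓
[6] m = 4 lies in [1, 5]  ✓
[7] 6 / 2 = 3, so 2 divides 6  ✓
[8] gcd(6, 8) = 2  ✓
[9] 6 / 3 = 2, so 3 divides 6  ✓
[10] m + j + g = 4 + 24 + 6 = 34  ✓

None — every constraint holds.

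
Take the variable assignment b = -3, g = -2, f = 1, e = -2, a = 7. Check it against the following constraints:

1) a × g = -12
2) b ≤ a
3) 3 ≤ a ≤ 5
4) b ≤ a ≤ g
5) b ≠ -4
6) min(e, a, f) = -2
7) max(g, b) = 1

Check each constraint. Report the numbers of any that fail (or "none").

No — constraints 1, 3, 4, and 7 are not satisfied.

1) a × g = 7 × (-2) = -14, not -12 — fails.
2) b = -3, a = 7; -3 ≤ 7 — holds.
3) a = 7 is outside [3, 5] — fails.
4) values -3, 7, -2; a = 7 is not ≤ g = -2 — fails.
5) b = -3, and -3 ≠ -4 — holds.
6) min(-2, 7, 1) = -2 — holds.
7) max(-2, -3) = -2, not 1 — fails.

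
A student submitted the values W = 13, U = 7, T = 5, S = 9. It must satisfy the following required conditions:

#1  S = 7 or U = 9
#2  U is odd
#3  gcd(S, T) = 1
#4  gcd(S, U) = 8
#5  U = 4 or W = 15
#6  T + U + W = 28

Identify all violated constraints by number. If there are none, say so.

#1 S = 9 ≠ 7 and U = 7 ≠ 9; both disjuncts false — fails.
#2 U = 7 is odd — holds.
#3 gcd(9, 5) = 1 — holds.
#4 gcd(9, 7) = 1, not 8 — fails.
#5 U = 7 ≠ 4 and W = 13 ≠ 15; both disjuncts false — fails.
#6 T + U + W = 5 + 7 + 13 = 25, not 28 — fails.

Violated: 1, 4, 5, and 6.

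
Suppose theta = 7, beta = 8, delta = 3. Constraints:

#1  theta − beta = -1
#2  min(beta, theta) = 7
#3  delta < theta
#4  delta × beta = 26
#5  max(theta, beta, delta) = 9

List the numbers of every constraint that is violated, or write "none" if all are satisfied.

Constraints 4 and 5 are violated.

#1 theta − beta = 7 − 8 = -1  OK
#2 min(8, 7) = 7  OK
#3 delta = 3, theta = 7; 3 < 7  OK
#4 delta × beta = 3 × 8 = 24, not 26  FAIL
#5 max(7, 8, 3) = 8, not 9  FAIL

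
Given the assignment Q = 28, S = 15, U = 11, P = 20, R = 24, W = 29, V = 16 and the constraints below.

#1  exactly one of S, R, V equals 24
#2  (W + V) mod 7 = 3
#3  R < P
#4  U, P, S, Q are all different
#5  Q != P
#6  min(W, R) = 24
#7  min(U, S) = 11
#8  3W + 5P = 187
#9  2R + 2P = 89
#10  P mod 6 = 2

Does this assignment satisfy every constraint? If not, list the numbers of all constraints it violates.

Constraints 3 and 9 are violated.

#1 S=15, R=24, V=16; 1 of them equals 24 — OK.
#2 W + V = 45; 45 mod 7 = 3 — OK.
#3 R = 24, P = 20; 24 ≥ 20 (want <) — violated.
#4 values 11, 20, 15, 28 are pairwise distinct — OK.
#5 Q = 28, P = 20; distinct — OK.
#6 min(29, 24) = 24 — OK.
#7 min(11, 15) = 11 — OK.
#8 3W + 5P = 3(29) + 5(20) = 187 — OK.
#9 2R + 2P = 2(24) + 2(20) = 88, not 89 — violated.
#10 20 mod 6 = 2 — OK.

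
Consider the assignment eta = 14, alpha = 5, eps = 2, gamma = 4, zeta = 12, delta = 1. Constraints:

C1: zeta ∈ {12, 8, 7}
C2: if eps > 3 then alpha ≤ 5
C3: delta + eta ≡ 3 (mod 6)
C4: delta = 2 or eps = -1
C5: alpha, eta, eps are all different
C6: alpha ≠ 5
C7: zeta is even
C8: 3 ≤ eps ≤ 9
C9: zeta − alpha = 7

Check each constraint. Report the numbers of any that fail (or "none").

The assignment fails constraints 4, 6, and 8.

C1: zeta = 12 is in {12, 8, 7} — satisfied.
C2: eps = 2, not > 3; antecedent false, conditional vacuously true — satisfied.
C3: delta + eta = 15; 15 mod 6 = 3 — satisfied.
C4: delta = 1 ≠ 2 and eps = 2 ≠ -1; both disjuncts false — violated.
C5: values 5, 14, 2 are pairwise distinct — satisfied.
C6: alpha = 5, but 5 is required to differ — violated.
C7: zeta = 12 is even — satisfied.
C8: eps = 2 is outside [3, 9] — violated.
C9: zeta − alpha = 12 − 5 = 7 — satisfied.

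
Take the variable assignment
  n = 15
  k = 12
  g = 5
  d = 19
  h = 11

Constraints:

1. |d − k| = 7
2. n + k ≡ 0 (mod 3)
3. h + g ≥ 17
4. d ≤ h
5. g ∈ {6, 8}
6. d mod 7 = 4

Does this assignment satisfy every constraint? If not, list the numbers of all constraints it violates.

1. |19 − 12| = 7 — OK.
2. n + k = 27; 27 mod 3 = 0 — OK.
3. h + g = 11 + 5 = 16; 16 < 17, bound 17 not met — violated.
4. d = 19, h = 11; 19 > 11 (want ≤) — violated.
5. g = 5 is not in {6, 8} — violated.
6. 19 mod 7 = 5, not 4 — violated.

Constraints 3, 4, 5, and 6 do not hold.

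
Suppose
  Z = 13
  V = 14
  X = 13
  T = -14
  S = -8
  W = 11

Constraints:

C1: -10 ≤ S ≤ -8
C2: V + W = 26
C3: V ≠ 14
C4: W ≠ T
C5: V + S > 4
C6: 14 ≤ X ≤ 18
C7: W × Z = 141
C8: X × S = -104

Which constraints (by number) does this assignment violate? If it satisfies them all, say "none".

C1: S = -8 lies in [-10, -8] — satisfied.
C2: V + W = 14 + 11 = 25, not 26 — violated.
C3: V = 14, but 14 is required to differ — violated.
C4: W = 11, T = -14; distinct — satisfied.
C5: V + S = 14 + (-8) = 6; 6 > 4 — satisfied.
C6: X = 13 is outside [14, 18] — violated.
C7: W × Z = 11 × 13 = 143, not 141 — violated.
C8: X × S = 13 × (-8) = -104 — satisfied.

Constraints 2, 3, 6, and 7 are violated.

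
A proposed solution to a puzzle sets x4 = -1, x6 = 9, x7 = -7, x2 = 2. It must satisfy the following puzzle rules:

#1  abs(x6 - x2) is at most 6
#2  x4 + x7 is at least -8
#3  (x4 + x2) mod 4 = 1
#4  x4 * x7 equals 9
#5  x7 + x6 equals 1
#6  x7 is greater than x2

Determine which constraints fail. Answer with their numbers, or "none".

Constraints 1, 4, 5, and 6 do not hold.

#1 abs(9 - 2) = 7; 7 > 6, exceeds bound 6  ✗
#2 x4 + x7 = -1 + (-7) = -8; -8 ≥ -8  ✓
#3 x4 + x2 = 1; 1 mod 4 = 1  ✓
#4 x4 * x7 = -1 * (-7) = 7, not 9  ✗
#5 x7 + x6 = -7 + 9 = 2, not 1  ✗
#6 x7 = -7, x2 = 2; -7 ≤ 2 (want >)  ✗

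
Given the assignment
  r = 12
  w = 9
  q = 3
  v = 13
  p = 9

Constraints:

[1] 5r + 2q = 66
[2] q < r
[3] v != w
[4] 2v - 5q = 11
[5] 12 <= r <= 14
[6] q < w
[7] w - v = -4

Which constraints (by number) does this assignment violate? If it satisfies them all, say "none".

[1] 5r + 2q = 5(12) + 2(3) = 66 — satisfied.
[2] q = 3, r = 12; 3 < 12 — satisfied.
[3] v = 13, w = 9; distinct — satisfied.
[4] 2v - 5q = 2(13) - 5(3) = 11 — satisfied.
[5] r = 12 lies in [12, 14] — satisfied.
[6] q = 3, w = 9; 3 < 9 — satisfied.
[7] w - v = 9 - 13 = -4 — satisfied.

No violations.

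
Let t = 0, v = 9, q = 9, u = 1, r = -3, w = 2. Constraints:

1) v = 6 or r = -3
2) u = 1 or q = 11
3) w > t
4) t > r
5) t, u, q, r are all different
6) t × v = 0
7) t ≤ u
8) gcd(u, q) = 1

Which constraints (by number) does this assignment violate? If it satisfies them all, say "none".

All constraints are satisfied.

1) v = 9 ≠ 6, but r = -3 = -3 (second disjunct) — holds.
2) u = 1 = 1 (first disjunct) — holds.
3) w = 2, t = 0; 2 > 0 — holds.
4) t = 0, r = -3; 0 > -3 — holds.
5) values 0, 1, 9, -3 are pairwise distinct — holds.
6) t × v = 0 × 9 = 0 — holds.
7) t = 0, u = 1; 0 ≤ 1 — holds.
8) gcd(1, 9) = 1 — holds.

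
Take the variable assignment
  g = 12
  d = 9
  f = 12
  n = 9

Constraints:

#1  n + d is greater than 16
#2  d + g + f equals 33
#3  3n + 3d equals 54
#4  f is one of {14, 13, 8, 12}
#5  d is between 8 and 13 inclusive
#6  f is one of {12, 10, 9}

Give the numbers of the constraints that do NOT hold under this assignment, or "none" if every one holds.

#1 n + d = 9 + 9 = 18; 18 > 16  ✔
#2 d + g + f = 9 + 12 + 12 = 33  ✔
#3 3n + 3d = 3(9) + 3(9) = 54  ✔
#4 f = 12 is in {14, 13, 8, 12}  ✔
#5 d = 9 lies in [8, 13]  ✔
#6 f = 12 is in {12, 10, 9}  ✔

None — every constraint holds.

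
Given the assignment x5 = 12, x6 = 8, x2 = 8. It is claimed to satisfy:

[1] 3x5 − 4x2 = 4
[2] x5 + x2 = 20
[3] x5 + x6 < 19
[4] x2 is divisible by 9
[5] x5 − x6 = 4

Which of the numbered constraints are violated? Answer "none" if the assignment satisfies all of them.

Violated: 3, 4.

[1] 3x5 − 4x2 = 3(12) − 4(8) = 4 — holds.
[2] x5 + x2 = 12 + 8 = 20 — holds.
[3] x5 + x6 = 12 + 8 = 20; 20 ≥ 19, bound 19 not met — does not hold.
[4] 8 = 9×0 + 8, so 9 does not divide 8 — does not hold.
[5] x5 − x6 = 12 − 8 = 4 — holds.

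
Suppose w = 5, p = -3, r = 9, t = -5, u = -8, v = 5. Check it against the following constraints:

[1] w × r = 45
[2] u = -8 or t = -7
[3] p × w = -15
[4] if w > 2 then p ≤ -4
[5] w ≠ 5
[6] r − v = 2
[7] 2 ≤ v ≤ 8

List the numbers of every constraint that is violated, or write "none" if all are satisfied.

[1] w × r = 5 × 9 = 45 — holds.
[2] u = -8 = -8 (first disjunct) — holds.
[3] p × w = -3 × 5 = -15 — holds.
[4] w = 5 > 2, so we need p ≤ -4; but p = -3 > -4 — fails.
[5] w = 5, but 5 is required to differ — fails.
[6] r − v = 9 − 5 = 4, not 2 — fails.
[7] v = 5 lies in [2, 8] — holds.

Constraints 4, 5, and 6 are violated.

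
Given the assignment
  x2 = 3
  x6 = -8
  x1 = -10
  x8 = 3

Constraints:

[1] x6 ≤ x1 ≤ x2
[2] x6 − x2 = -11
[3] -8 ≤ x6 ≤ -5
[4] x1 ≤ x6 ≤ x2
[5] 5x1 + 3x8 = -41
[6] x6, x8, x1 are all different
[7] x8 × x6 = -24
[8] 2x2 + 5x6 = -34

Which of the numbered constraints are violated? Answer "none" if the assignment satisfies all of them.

[1] values -8, -10, 3; x6 = -8 is not ≤ x1 = -10 — violated.
[2] x6 − x2 = -8 − 3 = -11 — satisfied.
[3] x6 = -8 lies in [-8, -5] — satisfied.
[4] values -10 ≤ -8 ≤ 3 — satisfied.
[5] 5x1 + 3x8 = 5(-10) + 3(3) = -41 — satisfied.
[6] values -8, 3, -10 are pairwise distinct — satisfied.
[7] x8 × x6 = 3 × (-8) = -24 — satisfied.
[8] 2x2 + 5x6 = 2(3) + 5(-8) = -34 — satisfied.

Constraint 1 does not hold.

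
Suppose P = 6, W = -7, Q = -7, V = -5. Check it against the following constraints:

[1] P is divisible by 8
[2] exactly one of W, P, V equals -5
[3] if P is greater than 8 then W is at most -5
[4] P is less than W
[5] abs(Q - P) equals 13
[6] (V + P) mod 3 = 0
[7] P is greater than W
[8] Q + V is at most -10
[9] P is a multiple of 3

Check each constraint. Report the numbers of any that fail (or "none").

Constraints 1, 4, and 6 are violated.

[1] 6 = 8*0 + 6, so 8 does not divide 6  ✘
[2] W=-7, P=6, V=-5; 1 of them equals -5  ✔
[3] P = 6, not > 8; antecedent false, conditional vacuously true  ✔
[4] P = 6, W = -7; 6 ≥ -7 (want <)  ✘
[5] abs(-7 - 6) = 13  ✔
[6] V + P = 1; 1 mod 3 = 1, not 0  ✘
[7] P = 6, W = -7; 6 > -7  ✔
[8] Q + V = -7 + (-5) = -12; -12 ≤ -10  ✔
[9] 6 / 3 = 2, so 3 divides 6  ✔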